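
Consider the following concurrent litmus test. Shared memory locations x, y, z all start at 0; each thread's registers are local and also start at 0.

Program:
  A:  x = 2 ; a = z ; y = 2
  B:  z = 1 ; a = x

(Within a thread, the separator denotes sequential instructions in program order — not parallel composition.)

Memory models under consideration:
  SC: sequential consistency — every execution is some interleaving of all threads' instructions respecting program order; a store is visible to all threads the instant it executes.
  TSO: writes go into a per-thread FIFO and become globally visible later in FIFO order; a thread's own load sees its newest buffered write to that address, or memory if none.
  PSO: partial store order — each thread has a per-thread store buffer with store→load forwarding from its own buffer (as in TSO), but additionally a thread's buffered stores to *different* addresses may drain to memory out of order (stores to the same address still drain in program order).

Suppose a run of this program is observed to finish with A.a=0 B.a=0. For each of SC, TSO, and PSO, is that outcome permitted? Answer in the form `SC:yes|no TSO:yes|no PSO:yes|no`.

outcome vector order: (A.a,B.a)
[SC] allowed = {0/2, 1/0, 1/2}
[TSO] allowed = {0/0, 0/2, 1/0, 1/2}
[PSO] allowed = {0/0, 0/2, 1/0, 1/2}
target 0/0 ∈ {TSO,PSO}

SC:no TSO:yes PSO:yes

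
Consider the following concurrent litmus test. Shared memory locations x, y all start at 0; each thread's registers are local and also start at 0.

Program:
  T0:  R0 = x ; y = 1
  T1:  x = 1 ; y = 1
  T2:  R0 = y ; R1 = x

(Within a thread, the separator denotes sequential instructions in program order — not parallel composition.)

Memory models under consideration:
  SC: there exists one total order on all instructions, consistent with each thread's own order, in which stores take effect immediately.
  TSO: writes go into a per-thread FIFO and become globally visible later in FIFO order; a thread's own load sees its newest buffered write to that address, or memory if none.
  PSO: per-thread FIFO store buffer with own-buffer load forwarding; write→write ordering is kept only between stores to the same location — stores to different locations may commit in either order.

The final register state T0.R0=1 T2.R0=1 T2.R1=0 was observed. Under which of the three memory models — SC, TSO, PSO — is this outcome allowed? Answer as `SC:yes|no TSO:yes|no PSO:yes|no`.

outcome vector order: (T0.R0,T2.R0,T2.R1)
[SC] allowed = {<0 0 0> <0 0 1> <0 1 0> <0 1 1> <1 0 0> <1 0 1> <1 1 1>}
[TSO] allowed = {<0 0 0> <0 0 1> <0 1 0> <0 1 1> <1 0 0> <1 0 1> <1 1 1>}
[PSO] allowed = {<0 0 0> <0 0 1> <0 1 0> <0 1 1> <1 0 0> <1 0 1> <1 1 0> <1 1 1>}
target <1 1 0> ∈ {PSO}

SC:no TSO:no PSO:yes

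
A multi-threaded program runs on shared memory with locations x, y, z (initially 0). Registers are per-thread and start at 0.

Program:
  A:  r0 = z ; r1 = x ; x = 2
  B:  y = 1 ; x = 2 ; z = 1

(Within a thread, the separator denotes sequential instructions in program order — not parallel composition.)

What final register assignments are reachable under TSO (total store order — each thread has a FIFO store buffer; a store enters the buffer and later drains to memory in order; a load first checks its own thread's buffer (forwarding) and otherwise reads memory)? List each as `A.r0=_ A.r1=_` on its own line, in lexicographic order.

A.r0=0 A.r1=0
A.r0=0 A.r1=2
A.r0=1 A.r1=2

outcome vector order: (A.r0,A.r1)
|TSO outcomes| = 3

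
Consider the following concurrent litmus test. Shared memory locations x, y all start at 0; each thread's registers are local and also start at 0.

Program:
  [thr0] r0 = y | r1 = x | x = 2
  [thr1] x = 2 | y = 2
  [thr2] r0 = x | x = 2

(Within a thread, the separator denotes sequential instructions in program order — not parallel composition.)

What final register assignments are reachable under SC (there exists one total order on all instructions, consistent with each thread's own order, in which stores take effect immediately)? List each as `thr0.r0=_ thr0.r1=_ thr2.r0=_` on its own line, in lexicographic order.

thr0.r0=0 thr0.r1=0 thr2.r0=0
thr0.r0=0 thr0.r1=0 thr2.r0=2
thr0.r0=0 thr0.r1=2 thr2.r0=0
thr0.r0=0 thr0.r1=2 thr2.r0=2
thr0.r0=2 thr0.r1=2 thr2.r0=0
thr0.r0=2 thr0.r1=2 thr2.r0=2

outcome vector order: (thr0.r0,thr0.r1,thr2.r0)
|SC outcomes| = 6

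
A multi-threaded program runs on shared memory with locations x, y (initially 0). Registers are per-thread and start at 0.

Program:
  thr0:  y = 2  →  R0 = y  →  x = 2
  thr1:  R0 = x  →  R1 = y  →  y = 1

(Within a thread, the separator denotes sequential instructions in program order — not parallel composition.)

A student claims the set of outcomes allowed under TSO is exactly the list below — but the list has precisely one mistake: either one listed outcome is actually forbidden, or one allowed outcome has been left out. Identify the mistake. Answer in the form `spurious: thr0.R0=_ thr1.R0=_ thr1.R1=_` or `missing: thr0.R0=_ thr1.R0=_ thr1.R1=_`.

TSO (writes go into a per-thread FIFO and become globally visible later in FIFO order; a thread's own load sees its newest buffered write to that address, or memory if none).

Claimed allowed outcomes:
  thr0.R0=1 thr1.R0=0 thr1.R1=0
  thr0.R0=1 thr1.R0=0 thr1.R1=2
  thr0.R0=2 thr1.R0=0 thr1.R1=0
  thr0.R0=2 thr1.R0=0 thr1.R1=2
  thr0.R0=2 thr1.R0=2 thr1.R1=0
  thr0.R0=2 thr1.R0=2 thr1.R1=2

outcome vector order: (thr0.R0,thr1.R0,thr1.R1)
TSO: 5 outcomes — {100; 102; 200; 202; 222}
claimed∖TSO = {220}

spurious: thr0.R0=2 thr1.R0=2 thr1.R1=0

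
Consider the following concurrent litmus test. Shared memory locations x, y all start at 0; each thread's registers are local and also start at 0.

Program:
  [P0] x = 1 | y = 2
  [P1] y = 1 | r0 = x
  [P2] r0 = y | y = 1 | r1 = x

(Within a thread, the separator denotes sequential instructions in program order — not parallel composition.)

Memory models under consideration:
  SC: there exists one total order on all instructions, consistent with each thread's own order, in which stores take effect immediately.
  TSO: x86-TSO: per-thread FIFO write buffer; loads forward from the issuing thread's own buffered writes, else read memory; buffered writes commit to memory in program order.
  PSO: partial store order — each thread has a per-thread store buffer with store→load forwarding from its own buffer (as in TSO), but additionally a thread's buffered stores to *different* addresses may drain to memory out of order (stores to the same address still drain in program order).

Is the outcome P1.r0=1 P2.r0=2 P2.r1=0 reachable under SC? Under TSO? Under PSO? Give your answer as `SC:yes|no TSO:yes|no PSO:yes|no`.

SC:no TSO:no PSO:yes

outcome vector order: (P1.r0,P2.r0,P2.r1)
SC: 10 outcomes — {(0,0,0) (0,0,1) (0,1,0) (0,1,1) (0,2,1) (1,0,0) (1,0,1) (1,1,0) (1,1,1) (1,2,1)}
TSO: 10 outcomes — {(0,0,0) (0,0,1) (0,1,0) (0,1,1) (0,2,1) (1,0,0) (1,0,1) (1,1,0) (1,1,1) (1,2,1)}
PSO: 12 outcomes — {(0,0,0) (0,0,1) (0,1,0) (0,1,1) (0,2,0) (0,2,1) (1,0,0) (1,0,1) (1,1,0) (1,1,1) (1,2,0) (1,2,1)}
target (1,2,0) ∈ {PSO}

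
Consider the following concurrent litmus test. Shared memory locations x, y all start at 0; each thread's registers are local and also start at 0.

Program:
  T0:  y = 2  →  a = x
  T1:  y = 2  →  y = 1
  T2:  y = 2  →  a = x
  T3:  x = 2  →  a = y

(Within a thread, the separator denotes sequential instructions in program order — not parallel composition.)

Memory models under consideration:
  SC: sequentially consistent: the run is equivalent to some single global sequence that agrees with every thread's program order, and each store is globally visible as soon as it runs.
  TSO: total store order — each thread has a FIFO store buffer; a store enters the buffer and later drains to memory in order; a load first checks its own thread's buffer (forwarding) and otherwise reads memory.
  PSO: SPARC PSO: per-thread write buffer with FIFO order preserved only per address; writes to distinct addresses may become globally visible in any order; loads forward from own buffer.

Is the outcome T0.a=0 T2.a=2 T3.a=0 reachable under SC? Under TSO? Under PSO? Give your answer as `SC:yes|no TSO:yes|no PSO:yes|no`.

SC:no TSO:yes PSO:yes

outcome vector order: (T0.a,T2.a,T3.a)
under SC → 0/0/1, 0/0/2, 0/2/1, 0/2/2, 2/0/1, 2/0/2, 2/2/0, 2/2/1, 2/2/2
under TSO → 0/0/0, 0/0/1, 0/0/2, 0/2/0, 0/2/1, 0/2/2, 2/0/0, 2/0/1, 2/0/2, 2/2/0, 2/2/1, 2/2/2
under PSO → 0/0/0, 0/0/1, 0/0/2, 0/2/0, 0/2/1, 0/2/2, 2/0/0, 2/0/1, 2/0/2, 2/2/0, 2/2/1, 2/2/2
target 0/2/0 ∈ {TSO,PSO}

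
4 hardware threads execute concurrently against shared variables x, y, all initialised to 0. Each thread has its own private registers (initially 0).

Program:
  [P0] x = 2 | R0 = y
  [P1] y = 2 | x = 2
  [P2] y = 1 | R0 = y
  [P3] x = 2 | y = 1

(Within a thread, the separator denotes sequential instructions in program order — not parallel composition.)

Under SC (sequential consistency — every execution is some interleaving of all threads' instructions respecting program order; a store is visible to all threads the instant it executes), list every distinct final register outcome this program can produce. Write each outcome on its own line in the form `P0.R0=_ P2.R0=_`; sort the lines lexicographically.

outcome vector order: (P0.R0,P2.R0)
|SC outcomes| = 6

P0.R0=0 P2.R0=1
P0.R0=0 P2.R0=2
P0.R0=1 P2.R0=1
P0.R0=1 P2.R0=2
P0.R0=2 P2.R0=1
P0.R0=2 P2.R0=2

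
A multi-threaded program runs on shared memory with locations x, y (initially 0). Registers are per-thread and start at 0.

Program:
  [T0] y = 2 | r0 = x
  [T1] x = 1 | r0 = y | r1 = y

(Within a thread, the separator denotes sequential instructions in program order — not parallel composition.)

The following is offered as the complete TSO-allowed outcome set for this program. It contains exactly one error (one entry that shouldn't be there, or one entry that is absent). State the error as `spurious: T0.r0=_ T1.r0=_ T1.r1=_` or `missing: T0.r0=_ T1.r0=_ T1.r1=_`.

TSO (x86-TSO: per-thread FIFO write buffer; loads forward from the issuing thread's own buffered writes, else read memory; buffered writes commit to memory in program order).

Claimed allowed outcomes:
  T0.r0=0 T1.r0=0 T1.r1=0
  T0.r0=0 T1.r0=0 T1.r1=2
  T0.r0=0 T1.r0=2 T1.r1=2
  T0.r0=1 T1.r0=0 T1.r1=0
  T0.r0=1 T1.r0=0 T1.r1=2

missing: T0.r0=1 T1.r0=2 T1.r1=2

outcome vector order: (T0.r0,T1.r0,T1.r1)
TSO: 6 outcomes — {000 002 022 100 102 122}
TSO∖claimed = {122}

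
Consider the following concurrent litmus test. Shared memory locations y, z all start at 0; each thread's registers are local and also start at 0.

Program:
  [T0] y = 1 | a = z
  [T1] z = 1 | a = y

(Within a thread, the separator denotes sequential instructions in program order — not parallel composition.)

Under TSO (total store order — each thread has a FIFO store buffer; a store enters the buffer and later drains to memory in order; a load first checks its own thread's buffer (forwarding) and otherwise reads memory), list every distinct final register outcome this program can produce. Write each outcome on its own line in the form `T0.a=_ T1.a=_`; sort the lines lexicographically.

outcome vector order: (T0.a,T1.a)
|TSO outcomes| = 4

T0.a=0 T1.a=0
T0.a=0 T1.a=1
T0.a=1 T1.a=0
T0.a=1 T1.a=1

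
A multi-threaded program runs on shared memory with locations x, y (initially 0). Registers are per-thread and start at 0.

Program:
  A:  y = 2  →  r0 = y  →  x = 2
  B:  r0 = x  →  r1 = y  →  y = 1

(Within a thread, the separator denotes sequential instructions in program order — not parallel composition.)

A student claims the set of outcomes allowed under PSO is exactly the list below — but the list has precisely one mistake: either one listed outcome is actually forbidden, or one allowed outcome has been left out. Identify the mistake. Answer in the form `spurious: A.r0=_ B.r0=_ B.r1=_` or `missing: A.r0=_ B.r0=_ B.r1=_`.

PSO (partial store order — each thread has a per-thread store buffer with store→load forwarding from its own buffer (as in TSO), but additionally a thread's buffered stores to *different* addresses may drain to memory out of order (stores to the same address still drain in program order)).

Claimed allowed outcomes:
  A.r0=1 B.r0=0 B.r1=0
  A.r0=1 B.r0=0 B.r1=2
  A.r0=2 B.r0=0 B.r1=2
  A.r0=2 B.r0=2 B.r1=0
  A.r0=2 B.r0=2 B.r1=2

missing: A.r0=2 B.r0=0 B.r1=0

outcome vector order: (A.r0,B.r0,B.r1)
[PSO] allowed = {<1 0 0> <1 0 2> <2 0 0> <2 0 2> <2 2 0> <2 2 2>}
PSO∖claimed = {<2 0 0>}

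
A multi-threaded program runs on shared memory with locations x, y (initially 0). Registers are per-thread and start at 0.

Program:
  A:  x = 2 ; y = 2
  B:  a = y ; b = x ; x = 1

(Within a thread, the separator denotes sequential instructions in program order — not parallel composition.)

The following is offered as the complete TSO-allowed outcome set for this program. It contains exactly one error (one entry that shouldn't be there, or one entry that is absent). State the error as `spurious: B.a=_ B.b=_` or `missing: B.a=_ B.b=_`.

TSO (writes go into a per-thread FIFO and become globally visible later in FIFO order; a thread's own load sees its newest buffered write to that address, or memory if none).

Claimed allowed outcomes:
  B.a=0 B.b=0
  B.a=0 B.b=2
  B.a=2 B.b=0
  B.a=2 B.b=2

outcome vector order: (B.a,B.b)
[TSO] allowed = {(0,0), (0,2), (2,2)}
claimed∖TSO = {(2,0)}

spurious: B.a=2 B.b=0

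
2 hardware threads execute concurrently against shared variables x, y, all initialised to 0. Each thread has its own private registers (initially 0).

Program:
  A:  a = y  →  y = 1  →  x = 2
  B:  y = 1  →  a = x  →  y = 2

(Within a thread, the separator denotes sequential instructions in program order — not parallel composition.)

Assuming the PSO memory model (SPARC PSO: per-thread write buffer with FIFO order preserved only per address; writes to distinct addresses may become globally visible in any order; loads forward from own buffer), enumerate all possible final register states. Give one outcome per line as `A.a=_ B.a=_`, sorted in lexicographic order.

outcome vector order: (A.a,B.a)
|PSO outcomes| = 5

A.a=0 B.a=0
A.a=0 B.a=2
A.a=1 B.a=0
A.a=1 B.a=2
A.a=2 B.a=0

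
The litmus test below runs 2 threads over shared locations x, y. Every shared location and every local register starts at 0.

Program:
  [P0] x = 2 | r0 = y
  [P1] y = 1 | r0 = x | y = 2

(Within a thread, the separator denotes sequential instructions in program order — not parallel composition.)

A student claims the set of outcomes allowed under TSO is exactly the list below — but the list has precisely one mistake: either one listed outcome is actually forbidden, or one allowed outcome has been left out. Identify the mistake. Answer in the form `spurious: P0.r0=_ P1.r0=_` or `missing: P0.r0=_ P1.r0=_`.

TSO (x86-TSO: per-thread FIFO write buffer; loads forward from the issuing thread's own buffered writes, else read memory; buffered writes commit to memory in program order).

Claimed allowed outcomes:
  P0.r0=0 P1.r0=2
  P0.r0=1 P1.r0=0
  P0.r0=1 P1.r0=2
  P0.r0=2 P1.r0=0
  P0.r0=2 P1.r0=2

missing: P0.r0=0 P1.r0=0

outcome vector order: (P0.r0,P1.r0)
[TSO] allowed = {0/0 0/2 1/0 1/2 2/0 2/2}
TSO∖claimed = {0/0}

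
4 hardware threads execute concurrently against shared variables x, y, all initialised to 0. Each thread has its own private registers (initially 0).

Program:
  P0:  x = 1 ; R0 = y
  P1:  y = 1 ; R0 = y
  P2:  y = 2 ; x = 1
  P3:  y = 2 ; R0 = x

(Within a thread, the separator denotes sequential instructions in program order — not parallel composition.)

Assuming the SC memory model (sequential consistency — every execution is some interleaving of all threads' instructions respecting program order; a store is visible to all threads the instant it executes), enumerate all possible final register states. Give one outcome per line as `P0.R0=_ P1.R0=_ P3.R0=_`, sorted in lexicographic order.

outcome vector order: (P0.R0,P1.R0,P3.R0)
|SC outcomes| = 10

P0.R0=0 P1.R0=1 P3.R0=1
P0.R0=0 P1.R0=2 P3.R0=1
P0.R0=1 P1.R0=1 P3.R0=0
P0.R0=1 P1.R0=1 P3.R0=1
P0.R0=1 P1.R0=2 P3.R0=0
P0.R0=1 P1.R0=2 P3.R0=1
P0.R0=2 P1.R0=1 P3.R0=0
P0.R0=2 P1.R0=1 P3.R0=1
P0.R0=2 P1.R0=2 P3.R0=0
P0.R0=2 P1.R0=2 P3.R0=1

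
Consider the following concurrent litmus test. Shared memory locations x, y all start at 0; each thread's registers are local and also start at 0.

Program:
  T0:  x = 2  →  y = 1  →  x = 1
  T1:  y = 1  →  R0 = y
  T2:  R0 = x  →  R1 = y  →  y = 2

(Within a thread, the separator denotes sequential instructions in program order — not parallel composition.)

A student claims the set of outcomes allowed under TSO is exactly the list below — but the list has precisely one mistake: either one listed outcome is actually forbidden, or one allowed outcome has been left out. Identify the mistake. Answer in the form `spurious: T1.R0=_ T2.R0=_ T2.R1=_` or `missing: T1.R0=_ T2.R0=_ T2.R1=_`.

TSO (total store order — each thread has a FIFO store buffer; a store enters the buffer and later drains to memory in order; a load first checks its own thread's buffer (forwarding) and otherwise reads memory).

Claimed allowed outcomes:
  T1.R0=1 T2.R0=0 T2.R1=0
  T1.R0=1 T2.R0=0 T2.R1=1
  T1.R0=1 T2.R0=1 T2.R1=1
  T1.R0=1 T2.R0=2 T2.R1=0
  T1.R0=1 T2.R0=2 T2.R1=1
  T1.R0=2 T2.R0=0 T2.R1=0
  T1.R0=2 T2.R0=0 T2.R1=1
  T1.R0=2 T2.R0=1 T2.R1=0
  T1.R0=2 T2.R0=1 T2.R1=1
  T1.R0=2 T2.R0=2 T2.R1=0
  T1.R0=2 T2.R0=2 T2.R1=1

spurious: T1.R0=2 T2.R0=1 T2.R1=0

outcome vector order: (T1.R0,T2.R0,T2.R1)
under TSO → 1/0/0; 1/0/1; 1/1/1; 1/2/0; 1/2/1; 2/0/0; 2/0/1; 2/1/1; 2/2/0; 2/2/1
claimed∖TSO = {2/1/0}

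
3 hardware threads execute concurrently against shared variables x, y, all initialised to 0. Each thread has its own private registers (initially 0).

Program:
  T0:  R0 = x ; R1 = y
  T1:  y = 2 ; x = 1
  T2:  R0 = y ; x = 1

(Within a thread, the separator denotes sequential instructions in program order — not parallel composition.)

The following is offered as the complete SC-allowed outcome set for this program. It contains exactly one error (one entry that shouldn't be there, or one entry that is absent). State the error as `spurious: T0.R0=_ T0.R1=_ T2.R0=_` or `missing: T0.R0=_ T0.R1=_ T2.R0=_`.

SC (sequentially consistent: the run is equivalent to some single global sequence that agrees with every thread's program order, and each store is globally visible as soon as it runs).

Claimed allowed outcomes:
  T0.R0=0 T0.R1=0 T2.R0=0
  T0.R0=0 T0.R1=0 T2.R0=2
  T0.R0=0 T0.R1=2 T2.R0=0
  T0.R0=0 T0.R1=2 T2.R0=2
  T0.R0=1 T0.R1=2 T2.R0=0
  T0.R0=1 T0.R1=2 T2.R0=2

outcome vector order: (T0.R0,T0.R1,T2.R0)
[SC] allowed = {<0 0 0>; <0 0 2>; <0 2 0>; <0 2 2>; <1 0 0>; <1 2 0>; <1 2 2>}
SC∖claimed = {<1 0 0>}

missing: T0.R0=1 T0.R1=0 T2.R0=0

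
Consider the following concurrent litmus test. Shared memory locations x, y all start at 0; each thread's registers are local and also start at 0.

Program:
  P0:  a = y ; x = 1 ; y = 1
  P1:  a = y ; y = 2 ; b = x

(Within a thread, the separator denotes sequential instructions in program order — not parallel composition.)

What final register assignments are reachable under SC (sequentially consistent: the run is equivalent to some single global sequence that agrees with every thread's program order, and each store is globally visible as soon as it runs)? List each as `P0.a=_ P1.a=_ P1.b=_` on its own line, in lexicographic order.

outcome vector order: (P0.a,P1.a,P1.b)
|SC outcomes| = 5

P0.a=0 P1.a=0 P1.b=0
P0.a=0 P1.a=0 P1.b=1
P0.a=0 P1.a=1 P1.b=1
P0.a=2 P1.a=0 P1.b=0
P0.a=2 P1.a=0 P1.b=1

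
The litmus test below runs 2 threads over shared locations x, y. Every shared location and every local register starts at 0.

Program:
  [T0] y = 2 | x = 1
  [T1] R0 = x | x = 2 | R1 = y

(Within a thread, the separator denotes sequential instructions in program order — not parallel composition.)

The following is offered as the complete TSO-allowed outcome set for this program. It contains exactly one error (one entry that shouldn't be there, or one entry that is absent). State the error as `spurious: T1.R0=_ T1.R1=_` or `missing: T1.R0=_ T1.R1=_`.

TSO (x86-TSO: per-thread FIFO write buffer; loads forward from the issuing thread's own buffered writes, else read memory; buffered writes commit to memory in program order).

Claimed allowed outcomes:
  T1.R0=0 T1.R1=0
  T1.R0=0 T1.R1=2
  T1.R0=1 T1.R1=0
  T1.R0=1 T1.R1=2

outcome vector order: (T1.R0,T1.R1)
under TSO → <0 0>, <0 2>, <1 2>
claimed∖TSO = {<1 0>}

spurious: T1.R0=1 T1.R1=0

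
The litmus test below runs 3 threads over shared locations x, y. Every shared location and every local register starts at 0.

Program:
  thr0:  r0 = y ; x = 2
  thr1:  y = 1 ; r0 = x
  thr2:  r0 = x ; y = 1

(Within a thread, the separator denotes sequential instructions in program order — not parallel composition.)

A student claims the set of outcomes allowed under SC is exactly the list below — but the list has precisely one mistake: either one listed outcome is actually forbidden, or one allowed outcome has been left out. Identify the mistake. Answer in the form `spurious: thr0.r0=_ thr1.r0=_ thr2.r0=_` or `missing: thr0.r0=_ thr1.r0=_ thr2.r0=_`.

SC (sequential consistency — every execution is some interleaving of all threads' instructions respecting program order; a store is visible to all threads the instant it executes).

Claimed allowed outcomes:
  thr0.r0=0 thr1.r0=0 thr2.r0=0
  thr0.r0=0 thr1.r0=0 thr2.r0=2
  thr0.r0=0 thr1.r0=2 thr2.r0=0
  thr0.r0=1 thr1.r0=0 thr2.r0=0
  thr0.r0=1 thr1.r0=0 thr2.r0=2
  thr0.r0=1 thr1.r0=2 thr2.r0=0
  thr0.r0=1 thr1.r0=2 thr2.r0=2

outcome vector order: (thr0.r0,thr1.r0,thr2.r0)
under SC → 000, 002, 020, 022, 100, 102, 120, 122
SC∖claimed = {022}

missing: thr0.r0=0 thr1.r0=2 thr2.r0=2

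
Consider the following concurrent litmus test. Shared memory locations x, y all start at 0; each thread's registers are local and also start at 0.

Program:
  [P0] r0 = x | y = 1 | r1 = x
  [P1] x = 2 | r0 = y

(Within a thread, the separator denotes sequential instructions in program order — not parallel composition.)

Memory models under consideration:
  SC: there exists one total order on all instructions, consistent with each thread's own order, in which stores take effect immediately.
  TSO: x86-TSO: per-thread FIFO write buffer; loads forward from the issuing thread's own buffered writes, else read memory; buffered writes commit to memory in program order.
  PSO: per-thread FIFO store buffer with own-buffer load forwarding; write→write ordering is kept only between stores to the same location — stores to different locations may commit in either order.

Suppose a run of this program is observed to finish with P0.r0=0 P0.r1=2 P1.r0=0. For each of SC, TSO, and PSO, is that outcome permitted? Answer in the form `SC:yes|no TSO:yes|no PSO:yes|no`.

outcome vector order: (P0.r0,P0.r1,P1.r0)
SC (5): 001; 020; 021; 220; 221
TSO (6): 000; 001; 020; 021; 220; 221
PSO (6): 000; 001; 020; 021; 220; 221
target 020 ∈ {SC,TSO,PSO}

SC:yes TSO:yes PSO:yes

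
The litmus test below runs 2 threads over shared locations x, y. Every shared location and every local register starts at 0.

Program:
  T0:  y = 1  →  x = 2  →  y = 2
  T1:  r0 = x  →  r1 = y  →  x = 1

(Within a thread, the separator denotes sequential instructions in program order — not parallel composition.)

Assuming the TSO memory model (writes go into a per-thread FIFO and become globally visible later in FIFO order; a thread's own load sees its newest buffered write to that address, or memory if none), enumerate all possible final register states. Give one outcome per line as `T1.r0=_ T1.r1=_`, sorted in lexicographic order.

T1.r0=0 T1.r1=0
T1.r0=0 T1.r1=1
T1.r0=0 T1.r1=2
T1.r0=2 T1.r1=1
T1.r0=2 T1.r1=2

outcome vector order: (T1.r0,T1.r1)
|TSO outcomes| = 5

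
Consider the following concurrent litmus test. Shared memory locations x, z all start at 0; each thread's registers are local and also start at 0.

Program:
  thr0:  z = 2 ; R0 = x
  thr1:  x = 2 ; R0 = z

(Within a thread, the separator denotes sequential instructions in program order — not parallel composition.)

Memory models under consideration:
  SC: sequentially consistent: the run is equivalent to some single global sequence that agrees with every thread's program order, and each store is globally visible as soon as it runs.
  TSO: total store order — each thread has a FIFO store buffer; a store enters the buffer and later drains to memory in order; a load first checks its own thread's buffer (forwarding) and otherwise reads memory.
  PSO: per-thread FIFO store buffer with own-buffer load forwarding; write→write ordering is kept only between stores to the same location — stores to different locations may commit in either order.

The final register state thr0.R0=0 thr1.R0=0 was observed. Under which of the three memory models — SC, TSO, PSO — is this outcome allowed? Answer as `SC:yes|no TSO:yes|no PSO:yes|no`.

outcome vector order: (thr0.R0,thr1.R0)
SC (3): <0 2> <2 0> <2 2>
TSO (4): <0 0> <0 2> <2 0> <2 2>
PSO (4): <0 0> <0 2> <2 0> <2 2>
target <0 0> ∈ {TSO,PSO}

SC:no TSO:yes PSO:yes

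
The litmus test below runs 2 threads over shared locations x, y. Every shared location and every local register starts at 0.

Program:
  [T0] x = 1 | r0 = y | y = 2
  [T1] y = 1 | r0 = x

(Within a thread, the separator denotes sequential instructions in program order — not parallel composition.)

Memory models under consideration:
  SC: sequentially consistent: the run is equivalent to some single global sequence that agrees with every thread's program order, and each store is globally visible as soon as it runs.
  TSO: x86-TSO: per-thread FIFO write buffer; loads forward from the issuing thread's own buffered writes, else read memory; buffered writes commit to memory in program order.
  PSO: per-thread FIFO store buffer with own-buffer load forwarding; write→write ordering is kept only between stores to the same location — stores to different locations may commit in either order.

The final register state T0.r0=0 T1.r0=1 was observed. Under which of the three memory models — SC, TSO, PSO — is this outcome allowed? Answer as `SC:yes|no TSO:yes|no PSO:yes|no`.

outcome vector order: (T0.r0,T1.r0)
SC (3): <0 1>, <1 0>, <1 1>
TSO (4): <0 0>, <0 1>, <1 0>, <1 1>
PSO (4): <0 0>, <0 1>, <1 0>, <1 1>
target <0 1> ∈ {SC,TSO,PSO}

SC:yes TSO:yes PSO:yes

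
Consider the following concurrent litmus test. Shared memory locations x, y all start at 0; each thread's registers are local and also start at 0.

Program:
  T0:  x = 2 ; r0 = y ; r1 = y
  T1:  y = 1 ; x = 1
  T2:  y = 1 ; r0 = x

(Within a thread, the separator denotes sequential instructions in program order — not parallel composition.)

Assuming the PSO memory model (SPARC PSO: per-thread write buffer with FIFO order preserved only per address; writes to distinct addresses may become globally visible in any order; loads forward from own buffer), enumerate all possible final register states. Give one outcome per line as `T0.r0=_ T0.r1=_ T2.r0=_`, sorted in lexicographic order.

outcome vector order: (T0.r0,T0.r1,T2.r0)
|PSO outcomes| = 9

T0.r0=0 T0.r1=0 T2.r0=0
T0.r0=0 T0.r1=0 T2.r0=1
T0.r0=0 T0.r1=0 T2.r0=2
T0.r0=0 T0.r1=1 T2.r0=0
T0.r0=0 T0.r1=1 T2.r0=1
T0.r0=0 T0.r1=1 T2.r0=2
T0.r0=1 T0.r1=1 T2.r0=0
T0.r0=1 T0.r1=1 T2.r0=1
T0.r0=1 T0.r1=1 T2.r0=2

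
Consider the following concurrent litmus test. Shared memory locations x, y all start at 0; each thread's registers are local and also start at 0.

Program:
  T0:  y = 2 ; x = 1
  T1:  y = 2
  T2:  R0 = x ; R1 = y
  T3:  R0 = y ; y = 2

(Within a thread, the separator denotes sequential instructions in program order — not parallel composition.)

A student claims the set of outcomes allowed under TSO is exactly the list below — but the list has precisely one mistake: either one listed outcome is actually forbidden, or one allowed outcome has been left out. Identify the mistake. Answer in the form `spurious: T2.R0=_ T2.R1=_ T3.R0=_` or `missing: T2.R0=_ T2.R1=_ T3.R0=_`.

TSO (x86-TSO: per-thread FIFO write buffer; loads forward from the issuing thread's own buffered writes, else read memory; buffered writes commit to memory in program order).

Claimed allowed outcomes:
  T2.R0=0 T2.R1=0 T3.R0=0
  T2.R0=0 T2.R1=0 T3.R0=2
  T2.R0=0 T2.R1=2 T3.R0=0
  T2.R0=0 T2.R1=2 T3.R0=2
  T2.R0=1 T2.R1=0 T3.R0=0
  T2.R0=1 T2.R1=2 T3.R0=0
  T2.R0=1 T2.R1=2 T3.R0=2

outcome vector order: (T2.R0,T2.R1,T3.R0)
TSO: 6 outcomes — {0/0/0, 0/0/2, 0/2/0, 0/2/2, 1/2/0, 1/2/2}
claimed∖TSO = {1/0/0}

spurious: T2.R0=1 T2.R1=0 T3.R0=0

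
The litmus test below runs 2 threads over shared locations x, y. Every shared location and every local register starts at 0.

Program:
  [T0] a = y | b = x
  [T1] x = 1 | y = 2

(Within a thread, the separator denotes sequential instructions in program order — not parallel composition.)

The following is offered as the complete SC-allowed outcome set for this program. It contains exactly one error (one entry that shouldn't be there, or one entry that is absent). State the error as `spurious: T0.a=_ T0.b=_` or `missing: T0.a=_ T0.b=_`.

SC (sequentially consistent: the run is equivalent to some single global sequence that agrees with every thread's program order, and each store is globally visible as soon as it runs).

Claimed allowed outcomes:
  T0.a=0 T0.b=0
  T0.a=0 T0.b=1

missing: T0.a=2 T0.b=1

outcome vector order: (T0.a,T0.b)
[SC] allowed = {(0,0) (0,1) (2,1)}
SC∖claimed = {(2,1)}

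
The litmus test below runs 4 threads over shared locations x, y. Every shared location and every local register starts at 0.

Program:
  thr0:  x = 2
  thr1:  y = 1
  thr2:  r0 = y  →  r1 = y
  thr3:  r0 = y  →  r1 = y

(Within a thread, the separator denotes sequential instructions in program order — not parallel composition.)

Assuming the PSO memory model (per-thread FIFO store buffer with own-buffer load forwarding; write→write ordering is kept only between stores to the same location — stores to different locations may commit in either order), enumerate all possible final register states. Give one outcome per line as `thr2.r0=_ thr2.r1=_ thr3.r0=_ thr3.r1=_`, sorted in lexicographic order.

outcome vector order: (thr2.r0,thr2.r1,thr3.r0,thr3.r1)
|PSO outcomes| = 9

thr2.r0=0 thr2.r1=0 thr3.r0=0 thr3.r1=0
thr2.r0=0 thr2.r1=0 thr3.r0=0 thr3.r1=1
thr2.r0=0 thr2.r1=0 thr3.r0=1 thr3.r1=1
thr2.r0=0 thr2.r1=1 thr3.r0=0 thr3.r1=0
thr2.r0=0 thr2.r1=1 thr3.r0=0 thr3.r1=1
thr2.r0=0 thr2.r1=1 thr3.r0=1 thr3.r1=1
thr2.r0=1 thr2.r1=1 thr3.r0=0 thr3.r1=0
thr2.r0=1 thr2.r1=1 thr3.r0=0 thr3.r1=1
thr2.r0=1 thr2.r1=1 thr3.r0=1 thr3.r1=1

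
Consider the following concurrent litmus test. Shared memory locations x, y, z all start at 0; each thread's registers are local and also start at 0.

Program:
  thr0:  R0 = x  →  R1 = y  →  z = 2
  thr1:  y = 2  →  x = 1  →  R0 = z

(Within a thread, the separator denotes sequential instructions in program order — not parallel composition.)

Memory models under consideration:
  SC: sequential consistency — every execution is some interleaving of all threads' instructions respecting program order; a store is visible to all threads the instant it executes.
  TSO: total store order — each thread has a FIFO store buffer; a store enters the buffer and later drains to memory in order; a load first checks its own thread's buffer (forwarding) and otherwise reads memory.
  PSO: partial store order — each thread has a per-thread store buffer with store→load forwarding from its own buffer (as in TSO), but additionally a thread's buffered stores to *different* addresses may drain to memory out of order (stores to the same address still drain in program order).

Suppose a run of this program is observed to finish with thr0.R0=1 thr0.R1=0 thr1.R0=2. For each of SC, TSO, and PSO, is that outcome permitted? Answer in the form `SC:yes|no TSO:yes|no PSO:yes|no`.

SC:no TSO:no PSO:yes

outcome vector order: (thr0.R0,thr0.R1,thr1.R0)
under SC → 000; 002; 020; 022; 120; 122
under TSO → 000; 002; 020; 022; 120; 122
under PSO → 000; 002; 020; 022; 100; 102; 120; 122
target 102 ∈ {PSO}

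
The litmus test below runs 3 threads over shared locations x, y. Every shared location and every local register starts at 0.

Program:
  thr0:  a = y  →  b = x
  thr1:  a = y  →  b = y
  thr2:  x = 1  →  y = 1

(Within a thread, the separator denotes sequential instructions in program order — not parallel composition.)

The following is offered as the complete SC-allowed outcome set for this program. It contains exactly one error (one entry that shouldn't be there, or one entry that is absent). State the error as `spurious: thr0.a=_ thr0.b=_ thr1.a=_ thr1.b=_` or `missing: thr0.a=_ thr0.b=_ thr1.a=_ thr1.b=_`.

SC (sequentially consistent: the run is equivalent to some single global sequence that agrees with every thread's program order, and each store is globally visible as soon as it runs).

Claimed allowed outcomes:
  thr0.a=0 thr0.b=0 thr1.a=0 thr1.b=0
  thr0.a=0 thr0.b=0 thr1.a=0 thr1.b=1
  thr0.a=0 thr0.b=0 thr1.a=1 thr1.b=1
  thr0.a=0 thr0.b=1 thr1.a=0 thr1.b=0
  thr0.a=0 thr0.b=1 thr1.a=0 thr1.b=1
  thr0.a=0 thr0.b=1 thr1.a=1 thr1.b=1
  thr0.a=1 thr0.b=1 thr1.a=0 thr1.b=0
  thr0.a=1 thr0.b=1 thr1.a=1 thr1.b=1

outcome vector order: (thr0.a,thr0.b,thr1.a,thr1.b)
SC (9): <0 0 0 0>, <0 0 0 1>, <0 0 1 1>, <0 1 0 0>, <0 1 0 1>, <0 1 1 1>, <1 1 0 0>, <1 1 0 1>, <1 1 1 1>
SC∖claimed = {<1 1 0 1>}

missing: thr0.a=1 thr0.b=1 thr1.a=0 thr1.b=1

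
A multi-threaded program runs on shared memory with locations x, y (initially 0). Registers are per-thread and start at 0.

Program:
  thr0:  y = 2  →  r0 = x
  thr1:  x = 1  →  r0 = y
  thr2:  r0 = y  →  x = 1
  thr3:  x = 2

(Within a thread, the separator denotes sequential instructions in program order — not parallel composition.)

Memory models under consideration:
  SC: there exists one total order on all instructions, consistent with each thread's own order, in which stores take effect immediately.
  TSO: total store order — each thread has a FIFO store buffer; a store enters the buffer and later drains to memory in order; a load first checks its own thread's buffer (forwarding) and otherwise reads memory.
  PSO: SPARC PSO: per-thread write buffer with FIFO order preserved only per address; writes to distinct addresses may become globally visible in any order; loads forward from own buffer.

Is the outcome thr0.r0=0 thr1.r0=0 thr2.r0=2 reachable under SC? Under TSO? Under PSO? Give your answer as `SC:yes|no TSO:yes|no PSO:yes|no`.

SC:no TSO:yes PSO:yes

outcome vector order: (thr0.r0,thr1.r0,thr2.r0)
[SC] allowed = {<0 2 0> <0 2 2> <1 0 0> <1 0 2> <1 2 0> <1 2 2> <2 0 0> <2 0 2> <2 2 0> <2 2 2>}
[TSO] allowed = {<0 0 0> <0 0 2> <0 2 0> <0 2 2> <1 0 0> <1 0 2> <1 2 0> <1 2 2> <2 0 0> <2 0 2> <2 2 0> <2 2 2>}
[PSO] allowed = {<0 0 0> <0 0 2> <0 2 0> <0 2 2> <1 0 0> <1 0 2> <1 2 0> <1 2 2> <2 0 0> <2 0 2> <2 2 0> <2 2 2>}
target <0 0 2> ∈ {TSO,PSO}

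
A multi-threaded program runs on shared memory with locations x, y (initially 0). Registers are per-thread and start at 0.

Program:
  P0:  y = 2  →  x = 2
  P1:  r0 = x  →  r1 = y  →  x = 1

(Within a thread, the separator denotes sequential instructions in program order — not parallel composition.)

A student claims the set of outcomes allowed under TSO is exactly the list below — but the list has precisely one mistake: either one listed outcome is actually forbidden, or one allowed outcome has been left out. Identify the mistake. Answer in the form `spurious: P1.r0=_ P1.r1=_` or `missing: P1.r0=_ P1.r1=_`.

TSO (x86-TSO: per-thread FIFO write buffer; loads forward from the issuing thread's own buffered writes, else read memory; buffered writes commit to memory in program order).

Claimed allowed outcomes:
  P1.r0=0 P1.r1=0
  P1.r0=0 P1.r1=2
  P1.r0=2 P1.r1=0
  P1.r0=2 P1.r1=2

spurious: P1.r0=2 P1.r1=0

outcome vector order: (P1.r0,P1.r1)
under TSO → <0 0>, <0 2>, <2 2>
claimed∖TSO = {<2 0>}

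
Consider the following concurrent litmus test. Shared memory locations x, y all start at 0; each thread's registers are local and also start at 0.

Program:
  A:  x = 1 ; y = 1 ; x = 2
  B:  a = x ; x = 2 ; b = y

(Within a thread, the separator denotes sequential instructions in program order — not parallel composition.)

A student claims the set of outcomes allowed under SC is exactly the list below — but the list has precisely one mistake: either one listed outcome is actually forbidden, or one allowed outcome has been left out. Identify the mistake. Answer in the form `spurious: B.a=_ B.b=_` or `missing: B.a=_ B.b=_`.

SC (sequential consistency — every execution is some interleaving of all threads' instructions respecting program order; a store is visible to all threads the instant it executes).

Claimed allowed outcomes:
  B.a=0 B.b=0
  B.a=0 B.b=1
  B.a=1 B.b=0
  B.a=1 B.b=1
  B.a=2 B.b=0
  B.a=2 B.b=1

outcome vector order: (B.a,B.b)
SC: 5 outcomes — {<0 0>, <0 1>, <1 0>, <1 1>, <2 1>}
claimed∖SC = {<2 0>}

spurious: B.a=2 B.b=0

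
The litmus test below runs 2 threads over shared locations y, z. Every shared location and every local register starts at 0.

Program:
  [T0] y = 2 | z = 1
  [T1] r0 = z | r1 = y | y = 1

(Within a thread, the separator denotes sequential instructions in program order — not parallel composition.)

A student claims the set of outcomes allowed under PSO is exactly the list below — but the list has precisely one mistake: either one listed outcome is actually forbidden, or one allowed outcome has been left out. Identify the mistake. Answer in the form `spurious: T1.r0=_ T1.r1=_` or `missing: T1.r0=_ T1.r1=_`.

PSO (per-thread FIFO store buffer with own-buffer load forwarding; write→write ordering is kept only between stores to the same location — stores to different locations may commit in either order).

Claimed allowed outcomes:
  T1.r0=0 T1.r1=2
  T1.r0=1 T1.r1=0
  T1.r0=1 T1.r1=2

missing: T1.r0=0 T1.r1=0

outcome vector order: (T1.r0,T1.r1)
under PSO → 0/0, 0/2, 1/0, 1/2
PSO∖claimed = {0/0}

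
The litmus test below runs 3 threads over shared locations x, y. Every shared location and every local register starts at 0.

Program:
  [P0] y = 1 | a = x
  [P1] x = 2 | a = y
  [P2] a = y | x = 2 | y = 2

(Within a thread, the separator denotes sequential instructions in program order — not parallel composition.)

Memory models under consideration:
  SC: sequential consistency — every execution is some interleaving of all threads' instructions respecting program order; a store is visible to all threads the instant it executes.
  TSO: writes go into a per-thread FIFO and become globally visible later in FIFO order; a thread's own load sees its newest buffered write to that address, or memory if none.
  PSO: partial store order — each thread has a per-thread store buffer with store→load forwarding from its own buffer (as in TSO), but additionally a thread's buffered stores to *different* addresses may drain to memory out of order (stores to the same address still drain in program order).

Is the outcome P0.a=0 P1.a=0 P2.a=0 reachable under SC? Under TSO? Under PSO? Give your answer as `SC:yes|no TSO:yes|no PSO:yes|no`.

outcome vector order: (P0.a,P1.a,P2.a)
SC: 10 outcomes — {0/1/0 0/1/1 0/2/0 0/2/1 2/0/0 2/0/1 2/1/0 2/1/1 2/2/0 2/2/1}
TSO: 12 outcomes — {0/0/0 0/0/1 0/1/0 0/1/1 0/2/0 0/2/1 2/0/0 2/0/1 2/1/0 2/1/1 2/2/0 2/2/1}
PSO: 12 outcomes — {0/0/0 0/0/1 0/1/0 0/1/1 0/2/0 0/2/1 2/0/0 2/0/1 2/1/0 2/1/1 2/2/0 2/2/1}
target 0/0/0 ∈ {TSO,PSO}

SC:no TSO:yes PSO:yes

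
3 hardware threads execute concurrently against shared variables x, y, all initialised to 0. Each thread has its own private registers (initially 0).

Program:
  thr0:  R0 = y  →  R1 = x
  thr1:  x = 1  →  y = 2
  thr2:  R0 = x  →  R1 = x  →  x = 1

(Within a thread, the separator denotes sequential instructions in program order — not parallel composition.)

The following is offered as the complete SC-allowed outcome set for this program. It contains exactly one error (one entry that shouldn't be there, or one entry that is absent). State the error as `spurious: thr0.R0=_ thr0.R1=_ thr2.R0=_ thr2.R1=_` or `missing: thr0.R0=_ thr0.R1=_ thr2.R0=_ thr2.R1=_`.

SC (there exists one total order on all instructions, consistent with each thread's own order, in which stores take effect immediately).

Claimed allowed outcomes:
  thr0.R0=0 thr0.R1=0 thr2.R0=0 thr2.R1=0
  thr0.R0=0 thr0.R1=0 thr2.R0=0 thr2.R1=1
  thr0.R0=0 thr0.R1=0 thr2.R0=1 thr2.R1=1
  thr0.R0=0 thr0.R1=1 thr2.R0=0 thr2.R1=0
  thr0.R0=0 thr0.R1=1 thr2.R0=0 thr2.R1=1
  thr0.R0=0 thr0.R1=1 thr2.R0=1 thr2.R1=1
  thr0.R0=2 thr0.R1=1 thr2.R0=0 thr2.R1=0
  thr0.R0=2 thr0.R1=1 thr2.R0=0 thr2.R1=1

outcome vector order: (thr0.R0,thr0.R1,thr2.R0,thr2.R1)
under SC → 0/0/0/0; 0/0/0/1; 0/0/1/1; 0/1/0/0; 0/1/0/1; 0/1/1/1; 2/1/0/0; 2/1/0/1; 2/1/1/1
SC∖claimed = {2/1/1/1}

missing: thr0.R0=2 thr0.R1=1 thr2.R0=1 thr2.R1=1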